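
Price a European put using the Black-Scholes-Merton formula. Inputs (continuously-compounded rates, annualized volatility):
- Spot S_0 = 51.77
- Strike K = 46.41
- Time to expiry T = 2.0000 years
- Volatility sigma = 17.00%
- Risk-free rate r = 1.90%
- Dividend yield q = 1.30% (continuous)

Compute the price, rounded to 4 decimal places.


Answer: Price = 2.2334

Derivation:
d1 = (ln(S/K) + (r - q + 0.5*sigma^2) * T) / (sigma * sqrt(T)) = 0.62473249
d2 = d1 - sigma * sqrt(T) = 0.38431619
exp(-rT) = 0.96271294; exp(-qT) = 0.97433509
P = K * exp(-rT) * N(-d2) - S_0 * exp(-qT) * N(-d1)
N(-d1) = 0.26607332; N(-d2) = 0.35037206
P = 46.4100 * 0.96271294 * 0.35037206 - 51.7700 * 0.97433509 * 0.26607332 = 2.2334


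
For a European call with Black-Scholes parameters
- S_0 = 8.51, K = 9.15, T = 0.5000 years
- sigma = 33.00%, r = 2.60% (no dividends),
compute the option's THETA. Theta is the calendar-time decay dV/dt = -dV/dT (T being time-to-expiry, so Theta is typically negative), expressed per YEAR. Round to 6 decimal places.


d1 = -0.1383655266; d2 = -0.3717107644
phi(d1) = 0.3951416216; exp(-qT) = 1.0000000000; exp(-rT) = 0.9870841350
Theta = -S*exp(-qT)*phi(d1)*sigma/(2*sqrt(T)) - r*K*exp(-rT)*N(d2) + q*S*exp(-qT)*N(d1)
N(d1) = 0.4449757704; N(d2) = 0.3550541048; sqrt(T) = 0.7071067812
Term 1 = -8.5100 * 1.0000000000 * 0.3951416216 * 0.3300 / (2 * 0.7071067812) = -0.7846595772
Term 2 = -0.0260 * 9.1500 * 0.9870841350 * 0.3550541048 = -0.0833764024
Term 3 = 0 (no dividend yield, q = 0)
Theta = -0.7846595772 + (-0.0833764024) + (0.0000000000) = -0.868036

Answer: Theta = -0.868036


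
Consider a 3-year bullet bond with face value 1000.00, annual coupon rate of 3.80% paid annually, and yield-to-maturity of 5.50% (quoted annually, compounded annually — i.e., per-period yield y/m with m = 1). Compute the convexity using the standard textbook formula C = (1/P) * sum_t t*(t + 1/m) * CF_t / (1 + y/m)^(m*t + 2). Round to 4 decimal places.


Coupon per period c = face * coupon_rate / m = 38.000000
Periods per year m = 1; per-period yield y/m = 0.055000
Number of cashflows N = 3
Cashflows (t years, CF_t, discount factor 1/(1+y/m)^(m*t), PV):
  t = 1.0000: CF_t = 38.000000, DF = 0.947867, PV = 36.018957
  t = 2.0000: CF_t = 38.000000, DF = 0.898452, PV = 34.141192
  t = 3.0000: CF_t = 1038.000000, DF = 0.851614, PV = 883.974983
Price P = sum_t PV_t = 954.135133
Convexity numerator sum_t t*(t + 1/m) * CF_t / (1+y/m)^(m*t + 2):
  t = 1.0000: term = 64.722638
  t = 2.0000: term = 184.045417
  t = 3.0000: term = 9530.513511
Convexity = (1/P) * sum = 9779.281567 / 954.135133 = 10.249367

Answer: Convexity = 10.2494


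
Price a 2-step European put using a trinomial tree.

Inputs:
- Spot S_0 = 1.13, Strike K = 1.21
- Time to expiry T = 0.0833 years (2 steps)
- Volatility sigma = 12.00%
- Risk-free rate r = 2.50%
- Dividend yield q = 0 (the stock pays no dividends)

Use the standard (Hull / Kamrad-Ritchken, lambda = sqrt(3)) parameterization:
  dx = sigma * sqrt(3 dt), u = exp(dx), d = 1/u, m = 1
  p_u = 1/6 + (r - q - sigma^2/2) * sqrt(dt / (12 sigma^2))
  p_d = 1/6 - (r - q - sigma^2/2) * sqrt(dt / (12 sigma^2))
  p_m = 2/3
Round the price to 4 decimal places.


Answer: Price = V(0,0) = 0.0781

Derivation:
dt = T/N = 0.041650; dx = sigma*sqrt(3*dt) = 0.042418
u = exp(dx) = 1.043330; d = 1/u = 0.958469
p_u = 0.175406, p_m = 0.666667, p_d = 0.157928
Discount per step: exp(-r*dt) = 0.998959
Stock lattice S(k, j) with j the centered position index:
  k=0: S(0,+0) = 1.1300
  k=1: S(1,-1) = 1.0831; S(1,+0) = 1.1300; S(1,+1) = 1.1790
  k=2: S(2,-2) = 1.0381; S(2,-1) = 1.0831; S(2,+0) = 1.1300; S(2,+1) = 1.1790; S(2,+2) = 1.2300
Terminal payoffs V(N, j) = max(K - S_T, 0):
  V(2,-2) = 0.171911; V(2,-1) = 0.126930; V(2,+0) = 0.080000; V(2,+1) = 0.031037; V(2,+2) = 0.000000
Backward induction: V(k, j) = exp(-r*dt) * [p_u * V(k+1, j+1) + p_m * V(k+1, j) + p_d * V(k+1, j-1)]
  V(1,-1) = exp(-r*dt) * [p_u*0.080000 + p_m*0.126930 + p_d*0.171911] = 0.125671
  V(1,+0) = exp(-r*dt) * [p_u*0.031037 + p_m*0.080000 + p_d*0.126930] = 0.078741
  V(1,+1) = exp(-r*dt) * [p_u*0.000000 + p_m*0.031037 + p_d*0.080000] = 0.033291
  V(0,+0) = exp(-r*dt) * [p_u*0.033291 + p_m*0.078741 + p_d*0.125671] = 0.078099


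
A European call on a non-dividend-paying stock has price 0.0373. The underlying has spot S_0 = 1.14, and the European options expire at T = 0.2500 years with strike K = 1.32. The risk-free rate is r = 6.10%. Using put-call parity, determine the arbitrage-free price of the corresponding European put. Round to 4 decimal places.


Answer: Put price = 0.1973

Derivation:
Put-call parity: C - P = S_0 * exp(-qT) - K * exp(-rT).
S_0 * exp(-qT) = 1.1400 * 1.00000000 = 1.14000000
K * exp(-rT) = 1.3200 * 0.98486569 = 1.30002271
P = C - S*exp(-qT) + K*exp(-rT)
P = 0.0373 - 1.14000000 + 1.30002271 = 0.1973


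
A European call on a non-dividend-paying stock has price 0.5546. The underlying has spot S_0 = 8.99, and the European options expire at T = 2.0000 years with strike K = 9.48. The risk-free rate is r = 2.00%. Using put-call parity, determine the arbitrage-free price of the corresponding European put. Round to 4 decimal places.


Answer: Put price = 0.6729

Derivation:
Put-call parity: C - P = S_0 * exp(-qT) - K * exp(-rT).
S_0 * exp(-qT) = 8.9900 * 1.00000000 = 8.99000000
K * exp(-rT) = 9.4800 * 0.96078944 = 9.10828388
P = C - S*exp(-qT) + K*exp(-rT)
P = 0.5546 - 8.99000000 + 9.10828388 = 0.6729


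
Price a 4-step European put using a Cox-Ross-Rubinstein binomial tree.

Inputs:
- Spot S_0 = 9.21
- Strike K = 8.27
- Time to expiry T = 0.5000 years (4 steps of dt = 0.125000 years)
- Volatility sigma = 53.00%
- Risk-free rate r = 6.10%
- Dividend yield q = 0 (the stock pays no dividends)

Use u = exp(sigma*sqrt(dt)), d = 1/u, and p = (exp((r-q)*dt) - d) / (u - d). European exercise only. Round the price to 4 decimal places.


Answer: Price = V(0,0) = 0.8114

Derivation:
dt = T/N = 0.125000
u = exp(sigma*sqrt(dt)) = 1.206089; d = 1/u = 0.829126
p = (exp((r-q)*dt) - d) / (u - d) = 0.473595
Discount per step: exp(-r*dt) = 0.992404
Stock lattice S(k, i) with i counting down-moves:
  k=0: S(0,0) = 9.2100
  k=1: S(1,0) = 11.1081; S(1,1) = 7.6362
  k=2: S(2,0) = 13.3973; S(2,1) = 9.2100; S(2,2) = 6.3314
  k=3: S(3,0) = 16.1584; S(3,1) = 11.1081; S(3,2) = 7.6362; S(3,3) = 5.2495
  k=4: S(4,0) = 19.4885; S(4,1) = 13.3973; S(4,2) = 9.2100; S(4,3) = 6.3314; S(4,4) = 4.3525
Terminal payoffs V(N, i) = max(K - S_T, 0):
  V(4,0) = 0.000000; V(4,1) = 0.000000; V(4,2) = 0.000000; V(4,3) = 1.938588; V(4,4) = 3.917473
Backward induction: V(k, i) = exp(-r*dt) * [p * V(k+1, i) + (1-p) * V(k+1, i+1)].
  V(3,0) = exp(-r*dt) * [p*0.000000 + (1-p)*0.000000] = 0.000000
  V(3,1) = exp(-r*dt) * [p*0.000000 + (1-p)*0.000000] = 0.000000
  V(3,2) = exp(-r*dt) * [p*0.000000 + (1-p)*1.938588] = 1.012730
  V(3,3) = exp(-r*dt) * [p*1.938588 + (1-p)*3.917473] = 2.957644
  V(2,0) = exp(-r*dt) * [p*0.000000 + (1-p)*0.000000] = 0.000000
  V(2,1) = exp(-r*dt) * [p*0.000000 + (1-p)*1.012730] = 0.529056
  V(2,2) = exp(-r*dt) * [p*1.012730 + (1-p)*2.957644] = 2.021072
  V(1,0) = exp(-r*dt) * [p*0.000000 + (1-p)*0.529056] = 0.276382
  V(1,1) = exp(-r*dt) * [p*0.529056 + (1-p)*2.021072] = 1.304475
  V(0,0) = exp(-r*dt) * [p*0.276382 + (1-p)*1.304475] = 0.811365


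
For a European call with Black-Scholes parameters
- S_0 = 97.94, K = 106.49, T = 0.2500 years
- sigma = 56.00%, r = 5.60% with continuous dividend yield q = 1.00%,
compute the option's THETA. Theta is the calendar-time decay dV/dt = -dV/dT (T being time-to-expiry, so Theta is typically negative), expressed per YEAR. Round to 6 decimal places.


Answer: Theta = -23.263215

Derivation:
d1 = -0.1178429920; d2 = -0.3978429920
phi(d1) = 0.3961818252; exp(-qT) = 0.9975031224; exp(-rT) = 0.9860975443
Theta = -S*exp(-qT)*phi(d1)*sigma/(2*sqrt(T)) - r*K*exp(-rT)*N(d2) + q*S*exp(-qT)*N(d1)
N(d1) = 0.4530960321; N(d2) = 0.3453729622; sqrt(T) = 0.5000000000
Term 1 = -97.9400 * 0.9975031224 * 0.3961818252 * 0.5600 / (2 * 0.5000000000) = -21.6748918376
Term 2 = -0.0560 * 106.4900 * 0.9860975443 * 0.3453729622 = -2.0309772879
Term 3 = 0.0100 * 97.9400 * 0.9975031224 * 0.4530960321 = 0.4426542338
Theta = -21.6748918376 + (-2.0309772879) + (0.4426542338) = -23.263215


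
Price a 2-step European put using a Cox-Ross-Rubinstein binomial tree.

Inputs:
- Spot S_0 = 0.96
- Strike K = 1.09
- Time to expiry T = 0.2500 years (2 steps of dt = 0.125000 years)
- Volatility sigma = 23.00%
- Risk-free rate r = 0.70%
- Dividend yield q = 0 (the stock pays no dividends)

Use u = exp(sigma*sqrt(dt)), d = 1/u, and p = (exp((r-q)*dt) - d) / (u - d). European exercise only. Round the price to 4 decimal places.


Answer: Price = V(0,0) = 0.1374

Derivation:
dt = T/N = 0.125000
u = exp(sigma*sqrt(dt)) = 1.084715; d = 1/u = 0.921901
p = (exp((r-q)*dt) - d) / (u - d) = 0.485058
Discount per step: exp(-r*dt) = 0.999125
Stock lattice S(k, i) with i counting down-moves:
  k=0: S(0,0) = 0.9600
  k=1: S(1,0) = 1.0413; S(1,1) = 0.8850
  k=2: S(2,0) = 1.1295; S(2,1) = 0.9600; S(2,2) = 0.8159
Terminal payoffs V(N, i) = max(K - S_T, 0):
  V(2,0) = 0.000000; V(2,1) = 0.130000; V(2,2) = 0.274094
Backward induction: V(k, i) = exp(-r*dt) * [p * V(k+1, i) + (1-p) * V(k+1, i+1)].
  V(1,0) = exp(-r*dt) * [p*0.000000 + (1-p)*0.130000] = 0.066884
  V(1,1) = exp(-r*dt) * [p*0.130000 + (1-p)*0.274094] = 0.204022
  V(0,0) = exp(-r*dt) * [p*0.066884 + (1-p)*0.204022] = 0.137381


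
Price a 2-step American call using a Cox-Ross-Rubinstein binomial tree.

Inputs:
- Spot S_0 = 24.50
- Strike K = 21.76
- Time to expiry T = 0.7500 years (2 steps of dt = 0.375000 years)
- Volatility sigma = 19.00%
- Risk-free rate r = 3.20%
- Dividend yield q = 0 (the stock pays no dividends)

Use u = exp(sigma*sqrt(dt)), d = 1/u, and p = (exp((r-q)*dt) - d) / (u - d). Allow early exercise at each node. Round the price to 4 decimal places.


dt = T/N = 0.375000
u = exp(sigma*sqrt(dt)) = 1.123390; d = 1/u = 0.890163
p = (exp((r-q)*dt) - d) / (u - d) = 0.522707
Discount per step: exp(-r*dt) = 0.988072
Stock lattice S(k, i) with i counting down-moves:
  k=0: S(0,0) = 24.5000
  k=1: S(1,0) = 27.5231; S(1,1) = 21.8090
  k=2: S(2,0) = 30.9191; S(2,1) = 24.5000; S(2,2) = 19.4136
Terminal payoffs V(N, i) = max(S_T - K, 0):
  V(2,0) = 9.159116; V(2,1) = 2.740000; V(2,2) = 0.000000
Backward induction: V(k, i) = exp(-r*dt) * [p * V(k+1, i) + (1-p) * V(k+1, i+1)]; then take max(V_cont, immediate exercise) for American.
  V(1,0) = exp(-r*dt) * [p*9.159116 + (1-p)*2.740000] = 6.022611; exercise = 5.763051; V(1,0) = max -> 6.022611
  V(1,1) = exp(-r*dt) * [p*2.740000 + (1-p)*0.000000] = 1.415133; exercise = 0.048992; V(1,1) = max -> 1.415133
  V(0,0) = exp(-r*dt) * [p*6.022611 + (1-p)*1.415133] = 3.777887; exercise = 2.740000; V(0,0) = max -> 3.777887

Answer: Price = V(0,0) = 3.7779


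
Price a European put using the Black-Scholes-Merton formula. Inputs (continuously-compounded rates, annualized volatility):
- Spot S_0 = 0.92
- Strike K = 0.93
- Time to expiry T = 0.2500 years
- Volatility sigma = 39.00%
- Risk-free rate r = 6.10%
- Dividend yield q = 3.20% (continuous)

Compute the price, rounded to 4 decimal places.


Answer: Price = 0.0727

Derivation:
d1 = (ln(S/K) + (r - q + 0.5*sigma^2) * T) / (sigma * sqrt(T)) = 0.07923889
d2 = d1 - sigma * sqrt(T) = -0.11576111
exp(-rT) = 0.98486569; exp(-qT) = 0.99203191
P = K * exp(-rT) * N(-d2) - S_0 * exp(-qT) * N(-d1)
N(-d1) = 0.46842131; N(-d2) = 0.54607906
P = 0.9300 * 0.98486569 * 0.54607906 - 0.9200 * 0.99203191 * 0.46842131 = 0.0727


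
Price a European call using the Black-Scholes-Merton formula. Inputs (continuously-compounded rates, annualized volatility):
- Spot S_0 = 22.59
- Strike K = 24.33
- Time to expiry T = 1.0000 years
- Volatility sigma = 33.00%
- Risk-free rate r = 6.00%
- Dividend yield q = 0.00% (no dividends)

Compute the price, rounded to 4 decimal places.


Answer: Price = 2.8229

Derivation:
d1 = (ln(S/K) + (r - q + 0.5*sigma^2) * T) / (sigma * sqrt(T)) = 0.12196113
d2 = d1 - sigma * sqrt(T) = -0.20803887
exp(-rT) = 0.94176453; exp(-qT) = 1.00000000
C = S_0 * exp(-qT) * N(d1) - K * exp(-rT) * N(d2)
N(d1) = 0.54853510; N(d2) = 0.41759931
C = 22.5900 * 1.00000000 * 0.54853510 - 24.3300 * 0.94176453 * 0.41759931 = 2.8229


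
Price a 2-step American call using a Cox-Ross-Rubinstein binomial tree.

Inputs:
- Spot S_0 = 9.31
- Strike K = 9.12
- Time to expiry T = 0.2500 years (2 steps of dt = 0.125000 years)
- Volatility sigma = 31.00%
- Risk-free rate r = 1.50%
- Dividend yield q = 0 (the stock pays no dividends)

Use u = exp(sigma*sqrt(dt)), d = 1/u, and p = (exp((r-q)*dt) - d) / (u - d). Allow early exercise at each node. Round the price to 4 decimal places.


dt = T/N = 0.125000
u = exp(sigma*sqrt(dt)) = 1.115833; d = 1/u = 0.896191
p = (exp((r-q)*dt) - d) / (u - d) = 0.481172
Discount per step: exp(-r*dt) = 0.998127
Stock lattice S(k, i) with i counting down-moves:
  k=0: S(0,0) = 9.3100
  k=1: S(1,0) = 10.3884; S(1,1) = 8.3435
  k=2: S(2,0) = 11.5917; S(2,1) = 9.3100; S(2,2) = 7.4774
Terminal payoffs V(N, i) = max(S_T - K, 0):
  V(2,0) = 2.471733; V(2,1) = 0.190000; V(2,2) = 0.000000
Backward induction: V(k, i) = exp(-r*dt) * [p * V(k+1, i) + (1-p) * V(k+1, i+1)]; then take max(V_cont, immediate exercise) for American.
  V(1,0) = exp(-r*dt) * [p*2.471733 + (1-p)*0.190000] = 1.285493; exercise = 1.268409; V(1,0) = max -> 1.285493
  V(1,1) = exp(-r*dt) * [p*0.190000 + (1-p)*0.000000] = 0.091251; exercise = 0.000000; V(1,1) = max -> 0.091251
  V(0,0) = exp(-r*dt) * [p*1.285493 + (1-p)*0.091251] = 0.664639; exercise = 0.190000; V(0,0) = max -> 0.664639

Answer: Price = V(0,0) = 0.6646


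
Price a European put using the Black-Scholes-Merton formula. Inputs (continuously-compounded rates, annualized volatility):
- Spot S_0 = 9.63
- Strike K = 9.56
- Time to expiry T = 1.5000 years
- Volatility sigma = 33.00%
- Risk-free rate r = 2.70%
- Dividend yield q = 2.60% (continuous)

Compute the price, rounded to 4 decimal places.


Answer: Price = 1.4365

Derivation:
d1 = (ln(S/K) + (r - q + 0.5*sigma^2) * T) / (sigma * sqrt(T)) = 0.22384501
d2 = d1 - sigma * sqrt(T) = -0.18032080
exp(-rT) = 0.96030916; exp(-qT) = 0.96175071
P = K * exp(-rT) * N(-d2) - S_0 * exp(-qT) * N(-d1)
N(-d1) = 0.41143895; N(-d2) = 0.57154964
P = 9.5600 * 0.96030916 * 0.57154964 - 9.6300 * 0.96175071 * 0.41143895 = 1.4365


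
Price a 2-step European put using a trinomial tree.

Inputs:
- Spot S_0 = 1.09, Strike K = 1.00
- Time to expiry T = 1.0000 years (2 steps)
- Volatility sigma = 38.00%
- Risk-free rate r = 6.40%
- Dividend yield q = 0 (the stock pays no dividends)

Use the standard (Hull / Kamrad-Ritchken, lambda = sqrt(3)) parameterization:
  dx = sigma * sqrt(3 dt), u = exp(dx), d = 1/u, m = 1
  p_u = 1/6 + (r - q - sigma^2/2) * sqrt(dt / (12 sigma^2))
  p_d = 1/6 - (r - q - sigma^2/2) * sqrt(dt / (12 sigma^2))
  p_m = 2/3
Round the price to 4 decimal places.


Answer: Price = V(0,0) = 0.0832

Derivation:
dt = T/N = 0.500000; dx = sigma*sqrt(3*dt) = 0.465403
u = exp(dx) = 1.592656; d = 1/u = 0.627882
p_u = 0.162262, p_m = 0.666667, p_d = 0.171071
Discount per step: exp(-r*dt) = 0.968507
Stock lattice S(k, j) with j the centered position index:
  k=0: S(0,+0) = 1.0900
  k=1: S(1,-1) = 0.6844; S(1,+0) = 1.0900; S(1,+1) = 1.7360
  k=2: S(2,-2) = 0.4297; S(2,-1) = 0.6844; S(2,+0) = 1.0900; S(2,+1) = 1.7360; S(2,+2) = 2.7648
Terminal payoffs V(N, j) = max(K - S_T, 0):
  V(2,-2) = 0.570283; V(2,-1) = 0.315609; V(2,+0) = 0.000000; V(2,+1) = 0.000000; V(2,+2) = 0.000000
Backward induction: V(k, j) = exp(-r*dt) * [p_u * V(k+1, j+1) + p_m * V(k+1, j) + p_d * V(k+1, j-1)]
  V(1,-1) = exp(-r*dt) * [p_u*0.000000 + p_m*0.315609 + p_d*0.570283] = 0.298266
  V(1,+0) = exp(-r*dt) * [p_u*0.000000 + p_m*0.000000 + p_d*0.315609] = 0.052291
  V(1,+1) = exp(-r*dt) * [p_u*0.000000 + p_m*0.000000 + p_d*0.000000] = 0.000000
  V(0,+0) = exp(-r*dt) * [p_u*0.000000 + p_m*0.052291 + p_d*0.298266] = 0.083181


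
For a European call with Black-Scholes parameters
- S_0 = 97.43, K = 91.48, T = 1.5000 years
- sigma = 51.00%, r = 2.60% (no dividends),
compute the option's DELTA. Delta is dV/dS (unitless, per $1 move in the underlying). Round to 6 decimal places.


Answer: Delta = 0.682831

Derivation:
d1 = 0.4756313555; d2 = -0.1489885289
phi(d1) = 0.3562754447; exp(-qT) = 1.0000000000; exp(-rT) = 0.9617507091
N(d1) = 0.6828314836
Delta = exp(-qT) * N(d1) = 1.0000000000 * 0.6828314836 = 0.682831


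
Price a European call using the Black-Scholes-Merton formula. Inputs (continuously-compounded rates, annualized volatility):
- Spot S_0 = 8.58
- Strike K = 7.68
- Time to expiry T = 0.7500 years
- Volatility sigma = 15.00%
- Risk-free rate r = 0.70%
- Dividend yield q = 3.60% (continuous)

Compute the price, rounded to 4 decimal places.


Answer: Price = 0.8634

Derivation:
d1 = (ln(S/K) + (r - q + 0.5*sigma^2) * T) / (sigma * sqrt(T)) = 0.75056972
d2 = d1 - sigma * sqrt(T) = 0.62066591
exp(-rT) = 0.99476376; exp(-qT) = 0.97336124
C = S_0 * exp(-qT) * N(d1) - K * exp(-rT) * N(d2)
N(d1) = 0.77354417; N(d2) = 0.73259027
C = 8.5800 * 0.97336124 * 0.77354417 - 7.6800 * 0.99476376 * 0.73259027 = 0.8634


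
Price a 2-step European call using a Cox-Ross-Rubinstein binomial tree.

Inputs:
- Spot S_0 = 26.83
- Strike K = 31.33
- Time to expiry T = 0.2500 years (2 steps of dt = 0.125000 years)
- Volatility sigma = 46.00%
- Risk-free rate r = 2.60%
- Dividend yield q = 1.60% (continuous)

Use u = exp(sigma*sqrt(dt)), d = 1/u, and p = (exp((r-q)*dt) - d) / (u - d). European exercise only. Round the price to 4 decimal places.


dt = T/N = 0.125000
u = exp(sigma*sqrt(dt)) = 1.176607; d = 1/u = 0.849902
p = (exp((r-q)*dt) - d) / (u - d) = 0.463259
Discount per step: exp(-r*dt) = 0.996755
Stock lattice S(k, i) with i counting down-moves:
  k=0: S(0,0) = 26.8300
  k=1: S(1,0) = 31.5684; S(1,1) = 22.8029
  k=2: S(2,0) = 37.1435; S(2,1) = 26.8300; S(2,2) = 19.3802
Terminal payoffs V(N, i) = max(S_T - K, 0):
  V(2,0) = 5.813537; V(2,1) = 0.000000; V(2,2) = 0.000000
Backward induction: V(k, i) = exp(-r*dt) * [p * V(k+1, i) + (1-p) * V(k+1, i+1)].
  V(1,0) = exp(-r*dt) * [p*5.813537 + (1-p)*0.000000] = 2.684436
  V(1,1) = exp(-r*dt) * [p*0.000000 + (1-p)*0.000000] = 0.000000
  V(0,0) = exp(-r*dt) * [p*2.684436 + (1-p)*0.000000] = 1.239555

Answer: Price = V(0,0) = 1.2396


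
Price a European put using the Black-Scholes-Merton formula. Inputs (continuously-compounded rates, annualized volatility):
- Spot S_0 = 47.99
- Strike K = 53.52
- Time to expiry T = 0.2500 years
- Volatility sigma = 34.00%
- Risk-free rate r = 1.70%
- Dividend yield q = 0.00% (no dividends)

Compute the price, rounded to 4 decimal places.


d1 = (ln(S/K) + (r - q + 0.5*sigma^2) * T) / (sigma * sqrt(T)) = -0.53154565
d2 = d1 - sigma * sqrt(T) = -0.70154565
exp(-rT) = 0.99575902; exp(-qT) = 1.00000000
P = K * exp(-rT) * N(-d2) - S_0 * exp(-qT) * N(-d1)
N(-d1) = 0.70247964; N(-d2) = 0.75851872
P = 53.5200 * 0.99575902 * 0.75851872 - 47.9900 * 1.00000000 * 0.70247964 = 6.7118

Answer: Price = 6.7118


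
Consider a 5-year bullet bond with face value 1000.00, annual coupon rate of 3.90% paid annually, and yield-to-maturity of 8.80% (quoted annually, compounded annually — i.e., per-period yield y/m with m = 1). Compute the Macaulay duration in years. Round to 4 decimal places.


Answer: Macaulay duration = 4.5910 years

Derivation:
Coupon per period c = face * coupon_rate / m = 39.000000
Periods per year m = 1; per-period yield y/m = 0.088000
Number of cashflows N = 5
Cashflows (t years, CF_t, discount factor 1/(1+y/m)^(m*t), PV):
  t = 1.0000: CF_t = 39.000000, DF = 0.919118, PV = 35.845588
  t = 2.0000: CF_t = 39.000000, DF = 0.844777, PV = 32.946313
  t = 3.0000: CF_t = 39.000000, DF = 0.776450, PV = 30.281537
  t = 4.0000: CF_t = 39.000000, DF = 0.713649, PV = 27.832295
  t = 5.0000: CF_t = 1039.000000, DF = 0.655927, PV = 681.508177
Price P = sum_t PV_t = 808.413910
Macaulay numerator sum_t t * PV_t:
  t * PV_t at t = 1.0000: 35.845588
  t * PV_t at t = 2.0000: 65.892625
  t * PV_t at t = 3.0000: 90.844612
  t * PV_t at t = 4.0000: 111.329182
  t * PV_t at t = 5.0000: 3407.540883
Macaulay duration D = (sum_t t * PV_t) / P = 3711.452890 / 808.413910 = 4.591030


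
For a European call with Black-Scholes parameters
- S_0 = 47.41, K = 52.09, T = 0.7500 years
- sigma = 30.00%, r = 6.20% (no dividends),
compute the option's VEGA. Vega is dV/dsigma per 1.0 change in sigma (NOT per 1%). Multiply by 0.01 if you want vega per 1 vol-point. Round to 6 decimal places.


Answer: Vega = 16.356486

Derivation:
d1 = -0.0534619223; d2 = -0.3132695434
phi(d1) = 0.3983725637; exp(-qT) = 1.0000000000; exp(-rT) = 0.9545645606
Vega = S * exp(-qT) * phi(d1) * sqrt(T) = 47.4100 * 1.0000000000 * 0.3983725637 * 0.8660254038 = 16.356486


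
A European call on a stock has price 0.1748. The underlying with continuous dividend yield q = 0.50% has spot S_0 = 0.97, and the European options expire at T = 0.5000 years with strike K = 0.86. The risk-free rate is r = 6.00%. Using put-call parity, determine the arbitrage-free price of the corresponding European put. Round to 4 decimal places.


Answer: Put price = 0.0418

Derivation:
Put-call parity: C - P = S_0 * exp(-qT) - K * exp(-rT).
S_0 * exp(-qT) = 0.9700 * 0.99750312 = 0.96757803
K * exp(-rT) = 0.8600 * 0.97044553 = 0.83458316
P = C - S*exp(-qT) + K*exp(-rT)
P = 0.1748 - 0.96757803 + 0.83458316 = 0.0418


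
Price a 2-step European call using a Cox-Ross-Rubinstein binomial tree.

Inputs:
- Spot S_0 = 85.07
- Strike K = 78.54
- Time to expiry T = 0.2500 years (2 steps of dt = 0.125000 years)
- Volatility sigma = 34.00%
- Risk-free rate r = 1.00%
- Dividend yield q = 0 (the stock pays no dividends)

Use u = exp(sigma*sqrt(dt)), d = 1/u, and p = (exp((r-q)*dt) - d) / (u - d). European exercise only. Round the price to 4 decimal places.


dt = T/N = 0.125000
u = exp(sigma*sqrt(dt)) = 1.127732; d = 1/u = 0.886736
p = (exp((r-q)*dt) - d) / (u - d) = 0.475174
Discount per step: exp(-r*dt) = 0.998751
Stock lattice S(k, i) with i counting down-moves:
  k=0: S(0,0) = 85.0700
  k=1: S(1,0) = 95.9361; S(1,1) = 75.4346
  k=2: S(2,0) = 108.1902; S(2,1) = 85.0700; S(2,2) = 66.8906
Terminal payoffs V(N, i) = max(S_T - K, 0):
  V(2,0) = 29.650196; V(2,1) = 6.530000; V(2,2) = 0.000000
Backward induction: V(k, i) = exp(-r*dt) * [p * V(k+1, i) + (1-p) * V(k+1, i+1)].
  V(1,0) = exp(-r*dt) * [p*29.650196 + (1-p)*6.530000] = 17.494238
  V(1,1) = exp(-r*dt) * [p*6.530000 + (1-p)*0.000000] = 3.099011
  V(0,0) = exp(-r*dt) * [p*17.494238 + (1-p)*3.099011] = 9.926835

Answer: Price = V(0,0) = 9.9268


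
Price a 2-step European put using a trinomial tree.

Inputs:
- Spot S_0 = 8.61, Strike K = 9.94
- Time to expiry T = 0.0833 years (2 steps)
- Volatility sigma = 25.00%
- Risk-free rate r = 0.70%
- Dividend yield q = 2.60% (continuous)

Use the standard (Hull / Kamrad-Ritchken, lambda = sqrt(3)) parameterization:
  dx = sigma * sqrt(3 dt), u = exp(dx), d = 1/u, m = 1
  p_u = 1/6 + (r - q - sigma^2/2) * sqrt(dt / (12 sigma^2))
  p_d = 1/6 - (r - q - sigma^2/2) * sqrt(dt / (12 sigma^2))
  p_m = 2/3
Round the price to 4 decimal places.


dt = T/N = 0.041650; dx = sigma*sqrt(3*dt) = 0.088371
u = exp(dx) = 1.092393; d = 1/u = 0.915421
p_u = 0.154825, p_m = 0.666667, p_d = 0.178508
Discount per step: exp(-r*dt) = 0.999708
Stock lattice S(k, j) with j the centered position index:
  k=0: S(0,+0) = 8.6100
  k=1: S(1,-1) = 7.8818; S(1,+0) = 8.6100; S(1,+1) = 9.4055
  k=2: S(2,-2) = 7.2151; S(2,-1) = 7.8818; S(2,+0) = 8.6100; S(2,+1) = 9.4055; S(2,+2) = 10.2745
Terminal payoffs V(N, j) = max(K - S_T, 0):
  V(2,-2) = 2.724850; V(2,-1) = 2.058221; V(2,+0) = 1.330000; V(2,+1) = 0.534497; V(2,+2) = 0.000000
Backward induction: V(k, j) = exp(-r*dt) * [p_u * V(k+1, j+1) + p_m * V(k+1, j) + p_d * V(k+1, j-1)]
  V(1,-1) = exp(-r*dt) * [p_u*1.330000 + p_m*2.058221 + p_d*2.724850] = 2.063871
  V(1,+0) = exp(-r*dt) * [p_u*0.534497 + p_m*1.330000 + p_d*2.058221] = 1.336440
  V(1,+1) = exp(-r*dt) * [p_u*0.000000 + p_m*0.534497 + p_d*1.330000] = 0.593574
  V(0,+0) = exp(-r*dt) * [p_u*0.593574 + p_m*1.336440 + p_d*2.063871] = 1.350884

Answer: Price = V(0,0) = 1.3509


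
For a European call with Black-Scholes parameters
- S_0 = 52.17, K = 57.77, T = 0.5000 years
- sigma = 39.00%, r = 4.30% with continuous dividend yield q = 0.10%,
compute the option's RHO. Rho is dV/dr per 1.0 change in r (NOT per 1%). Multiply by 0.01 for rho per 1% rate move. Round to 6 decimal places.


Answer: Rho = 9.415908

Derivation:
d1 = -0.1556976346; d2 = -0.4314692792
phi(d1) = 0.3941359376; exp(-qT) = 0.9995001250; exp(-rT) = 0.9787294775
N(d2) = 0.3330635927
Rho = K*T*exp(-rT)*N(d2) = 57.7700 * 0.5000 * 0.9787294775 * 0.3330635927 = 9.415908


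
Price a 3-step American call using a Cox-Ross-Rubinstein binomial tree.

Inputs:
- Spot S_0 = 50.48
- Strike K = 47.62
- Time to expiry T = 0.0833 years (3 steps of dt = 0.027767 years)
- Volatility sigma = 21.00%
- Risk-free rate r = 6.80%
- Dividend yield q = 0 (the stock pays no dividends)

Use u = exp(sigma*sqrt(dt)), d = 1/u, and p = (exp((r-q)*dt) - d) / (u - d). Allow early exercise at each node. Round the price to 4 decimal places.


dt = T/N = 0.027767
u = exp(sigma*sqrt(dt)) = 1.035612; d = 1/u = 0.965612
p = (exp((r-q)*dt) - d) / (u - d) = 0.518251
Discount per step: exp(-r*dt) = 0.998114
Stock lattice S(k, i) with i counting down-moves:
  k=0: S(0,0) = 50.4800
  k=1: S(1,0) = 52.2777; S(1,1) = 48.7441
  k=2: S(2,0) = 54.1395; S(2,1) = 50.4800; S(2,2) = 47.0679
  k=3: S(3,0) = 56.0675; S(3,1) = 52.2777; S(3,2) = 48.7441; S(3,3) = 45.4493
Terminal payoffs V(N, i) = max(S_T - K, 0):
  V(3,0) = 8.447494; V(3,1) = 4.657717; V(3,2) = 1.124103; V(3,3) = 0.000000
Backward induction: V(k, i) = exp(-r*dt) * [p * V(k+1, i) + (1-p) * V(k+1, i+1)]; then take max(V_cont, immediate exercise) for American.
  V(2,0) = exp(-r*dt) * [p*8.447494 + (1-p)*4.657717] = 6.609283; exercise = 6.519455; V(2,0) = max -> 6.609283
  V(2,1) = exp(-r*dt) * [p*4.657717 + (1-p)*1.124103] = 2.949828; exercise = 2.860000; V(2,1) = max -> 2.949828
  V(2,2) = exp(-r*dt) * [p*1.124103 + (1-p)*0.000000] = 0.581469; exercise = 0.000000; V(2,2) = max -> 0.581469
  V(1,0) = exp(-r*dt) * [p*6.609283 + (1-p)*2.949828] = 4.837204; exercise = 4.657717; V(1,0) = max -> 4.837204
  V(1,1) = exp(-r*dt) * [p*2.949828 + (1-p)*0.581469] = 1.805462; exercise = 1.124103; V(1,1) = max -> 1.805462
  V(0,0) = exp(-r*dt) * [p*4.837204 + (1-p)*1.805462] = 3.370297; exercise = 2.860000; V(0,0) = max -> 3.370297

Answer: Price = V(0,0) = 3.3703


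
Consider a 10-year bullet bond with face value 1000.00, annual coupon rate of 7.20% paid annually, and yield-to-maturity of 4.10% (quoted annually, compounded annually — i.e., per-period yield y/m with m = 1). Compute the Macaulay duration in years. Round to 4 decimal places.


Answer: Macaulay duration = 7.7547 years

Derivation:
Coupon per period c = face * coupon_rate / m = 72.000000
Periods per year m = 1; per-period yield y/m = 0.041000
Number of cashflows N = 10
Cashflows (t years, CF_t, discount factor 1/(1+y/m)^(m*t), PV):
  t = 1.0000: CF_t = 72.000000, DF = 0.960615, PV = 69.164265
  t = 2.0000: CF_t = 72.000000, DF = 0.922781, PV = 66.440216
  t = 3.0000: CF_t = 72.000000, DF = 0.886437, PV = 63.823455
  t = 4.0000: CF_t = 72.000000, DF = 0.851524, PV = 61.309755
  t = 5.0000: CF_t = 72.000000, DF = 0.817987, PV = 58.895057
  t = 6.0000: CF_t = 72.000000, DF = 0.785770, PV = 56.575463
  t = 7.0000: CF_t = 72.000000, DF = 0.754823, PV = 54.347227
  t = 8.0000: CF_t = 72.000000, DF = 0.725094, PV = 52.206750
  t = 9.0000: CF_t = 72.000000, DF = 0.696536, PV = 50.150577
  t = 10.0000: CF_t = 1072.000000, DF = 0.669103, PV = 717.277966
Price P = sum_t PV_t = 1250.190732
Macaulay numerator sum_t t * PV_t:
  t * PV_t at t = 1.0000: 69.164265
  t * PV_t at t = 2.0000: 132.880433
  t * PV_t at t = 3.0000: 191.470364
  t * PV_t at t = 4.0000: 245.239019
  t * PV_t at t = 5.0000: 294.475287
  t * PV_t at t = 6.0000: 339.452780
  t * PV_t at t = 7.0000: 380.430589
  t * PV_t at t = 8.0000: 417.654002
  t * PV_t at t = 9.0000: 451.355190
  t * PV_t at t = 10.0000: 7172.779664
Macaulay duration D = (sum_t t * PV_t) / P = 9694.901592 / 1250.190732 = 7.754738


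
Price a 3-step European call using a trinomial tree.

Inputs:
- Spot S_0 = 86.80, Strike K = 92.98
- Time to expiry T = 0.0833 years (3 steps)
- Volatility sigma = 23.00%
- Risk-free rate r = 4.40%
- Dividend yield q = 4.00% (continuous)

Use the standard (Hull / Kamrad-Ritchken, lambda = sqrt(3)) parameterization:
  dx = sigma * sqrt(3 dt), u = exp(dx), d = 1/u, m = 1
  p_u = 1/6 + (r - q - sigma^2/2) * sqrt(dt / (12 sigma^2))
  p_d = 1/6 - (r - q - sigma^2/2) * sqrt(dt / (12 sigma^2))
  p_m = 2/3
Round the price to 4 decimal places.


Answer: Price = V(0,0) = 0.3760

Derivation:
dt = T/N = 0.027767; dx = sigma*sqrt(3*dt) = 0.066382
u = exp(dx) = 1.068635; d = 1/u = 0.935773
p_u = 0.161971, p_m = 0.666667, p_d = 0.171362
Discount per step: exp(-r*dt) = 0.998779
Stock lattice S(k, j) with j the centered position index:
  k=0: S(0,+0) = 86.8000
  k=1: S(1,-1) = 81.2251; S(1,+0) = 86.8000; S(1,+1) = 92.7575
  k=2: S(2,-2) = 76.0083; S(2,-1) = 81.2251; S(2,+0) = 86.8000; S(2,+1) = 92.7575; S(2,+2) = 99.1239
  k=3: S(3,-3) = 71.1265; S(3,-2) = 76.0083; S(3,-1) = 81.2251; S(3,+0) = 86.8000; S(3,+1) = 92.7575; S(3,+2) = 99.1239; S(3,+3) = 105.9273
Terminal payoffs V(N, j) = max(S_T - K, 0):
  V(3,-3) = 0.000000; V(3,-2) = 0.000000; V(3,-1) = 0.000000; V(3,+0) = 0.000000; V(3,+1) = 0.000000; V(3,+2) = 6.143904; V(3,+3) = 12.947259
Backward induction: V(k, j) = exp(-r*dt) * [p_u * V(k+1, j+1) + p_m * V(k+1, j) + p_d * V(k+1, j-1)]
  V(2,-2) = exp(-r*dt) * [p_u*0.000000 + p_m*0.000000 + p_d*0.000000] = 0.000000
  V(2,-1) = exp(-r*dt) * [p_u*0.000000 + p_m*0.000000 + p_d*0.000000] = 0.000000
  V(2,+0) = exp(-r*dt) * [p_u*0.000000 + p_m*0.000000 + p_d*0.000000] = 0.000000
  V(2,+1) = exp(-r*dt) * [p_u*6.143904 + p_m*0.000000 + p_d*0.000000] = 0.993922
  V(2,+2) = exp(-r*dt) * [p_u*12.947259 + p_m*6.143904 + p_d*0.000000] = 6.185460
  V(1,-1) = exp(-r*dt) * [p_u*0.000000 + p_m*0.000000 + p_d*0.000000] = 0.000000
  V(1,+0) = exp(-r*dt) * [p_u*0.993922 + p_m*0.000000 + p_d*0.000000] = 0.160790
  V(1,+1) = exp(-r*dt) * [p_u*6.185460 + p_m*0.993922 + p_d*0.000000] = 1.662450
  V(0,+0) = exp(-r*dt) * [p_u*1.662450 + p_m*0.160790 + p_d*0.000000] = 0.376003


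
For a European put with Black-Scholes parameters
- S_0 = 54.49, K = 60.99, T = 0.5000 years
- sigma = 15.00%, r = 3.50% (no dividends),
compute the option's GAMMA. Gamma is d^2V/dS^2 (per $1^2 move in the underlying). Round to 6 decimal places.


d1 = -0.8444525409; d2 = -0.9505185581
phi(d1) = 0.2792944771; exp(-qT) = 1.0000000000; exp(-rT) = 0.9826522357
Gamma = exp(-qT) * phi(d1) / (S * sigma * sqrt(T)) = 1.0000000000 * 0.2792944771 / (54.4900 * 0.1500 * 0.7071067812) = 0.048325

Answer: Gamma = 0.048325


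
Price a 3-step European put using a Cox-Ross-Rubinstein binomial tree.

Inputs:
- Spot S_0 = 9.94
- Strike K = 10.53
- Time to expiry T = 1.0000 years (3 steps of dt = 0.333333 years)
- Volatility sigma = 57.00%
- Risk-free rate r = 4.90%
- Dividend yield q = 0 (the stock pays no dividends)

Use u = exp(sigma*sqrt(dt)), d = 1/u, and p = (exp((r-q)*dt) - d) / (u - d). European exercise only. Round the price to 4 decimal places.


dt = T/N = 0.333333
u = exp(sigma*sqrt(dt)) = 1.389702; d = 1/u = 0.719579
p = (exp((r-q)*dt) - d) / (u - d) = 0.443036
Discount per step: exp(-r*dt) = 0.983799
Stock lattice S(k, i) with i counting down-moves:
  k=0: S(0,0) = 9.9400
  k=1: S(1,0) = 13.8136; S(1,1) = 7.1526
  k=2: S(2,0) = 19.1969; S(2,1) = 9.9400; S(2,2) = 5.1469
  k=3: S(3,0) = 26.6779; S(3,1) = 13.8136; S(3,2) = 7.1526; S(3,3) = 3.7036
Terminal payoffs V(N, i) = max(K - S_T, 0):
  V(3,0) = 0.000000; V(3,1) = 0.000000; V(3,2) = 3.377390; V(3,3) = 6.826427
Backward induction: V(k, i) = exp(-r*dt) * [p * V(k+1, i) + (1-p) * V(k+1, i+1)].
  V(2,0) = exp(-r*dt) * [p*0.000000 + (1-p)*0.000000] = 0.000000
  V(2,1) = exp(-r*dt) * [p*0.000000 + (1-p)*3.377390] = 1.850610
  V(2,2) = exp(-r*dt) * [p*3.377390 + (1-p)*6.826427] = 5.212542
  V(1,0) = exp(-r*dt) * [p*0.000000 + (1-p)*1.850610] = 1.014025
  V(1,1) = exp(-r*dt) * [p*1.850610 + (1-p)*5.212542] = 3.662769
  V(0,0) = exp(-r*dt) * [p*1.014025 + (1-p)*3.662769] = 2.448952

Answer: Price = V(0,0) = 2.4490


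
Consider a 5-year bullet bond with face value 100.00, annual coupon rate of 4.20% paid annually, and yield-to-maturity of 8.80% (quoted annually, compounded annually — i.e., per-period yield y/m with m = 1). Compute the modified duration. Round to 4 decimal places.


Answer: Modified duration = 4.1966

Derivation:
Coupon per period c = face * coupon_rate / m = 4.200000
Periods per year m = 1; per-period yield y/m = 0.088000
Number of cashflows N = 5
Cashflows (t years, CF_t, discount factor 1/(1+y/m)^(m*t), PV):
  t = 1.0000: CF_t = 4.200000, DF = 0.919118, PV = 3.860294
  t = 2.0000: CF_t = 4.200000, DF = 0.844777, PV = 3.548064
  t = 3.0000: CF_t = 4.200000, DF = 0.776450, PV = 3.261089
  t = 4.0000: CF_t = 4.200000, DF = 0.713649, PV = 2.997324
  t = 5.0000: CF_t = 104.200000, DF = 0.655927, PV = 68.347596
Price P = sum_t PV_t = 82.014367
First compute Macaulay numerator sum_t t * PV_t:
  t * PV_t at t = 1.0000: 3.860294
  t * PV_t at t = 2.0000: 7.096129
  t * PV_t at t = 3.0000: 9.783266
  t * PV_t at t = 4.0000: 11.989296
  t * PV_t at t = 5.0000: 341.737979
Macaulay duration D = 374.466964 / 82.014367 = 4.565870
Modified duration = D / (1 + y/m) = 4.565870 / (1 + 0.088000) = 4.196572


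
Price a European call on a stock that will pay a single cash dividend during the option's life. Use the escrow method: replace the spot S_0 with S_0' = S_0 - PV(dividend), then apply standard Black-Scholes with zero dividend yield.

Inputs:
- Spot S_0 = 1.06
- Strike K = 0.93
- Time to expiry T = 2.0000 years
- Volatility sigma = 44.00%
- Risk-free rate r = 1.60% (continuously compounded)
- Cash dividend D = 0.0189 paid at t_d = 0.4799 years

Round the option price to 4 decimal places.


Answer: Price = 0.3137

Derivation:
PV(D) = D * exp(-r * t_d) = 0.0189 * 0.99235100 = 0.01875543
S_0' = S_0 - PV(D) = 1.0600 - 0.01875543 = 1.04124457
d1 = (ln(S_0'/K) + (r + sigma^2/2)*T) / (sigma*sqrt(T)) = 0.54413054
d2 = d1 - sigma*sqrt(T) = -0.07812343
exp(-rT) = 0.96850658
N(d1) = 0.70682418; N(d2) = 0.46886494
C = S_0' * N(d1) - K * exp(-rT) * N(d2) = 1.04124457 * 0.70682418 - 0.9300 * 0.96850658 * 0.46886494 = 0.3137


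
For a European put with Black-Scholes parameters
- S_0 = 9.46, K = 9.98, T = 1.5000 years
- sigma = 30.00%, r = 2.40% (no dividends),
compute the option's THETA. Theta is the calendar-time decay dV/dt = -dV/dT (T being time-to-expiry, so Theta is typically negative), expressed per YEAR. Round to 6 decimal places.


d1 = 0.1360536220; d2 = -0.2313698394
phi(d1) = 0.3952669865; exp(-qT) = 1.0000000000; exp(-rT) = 0.9646402935
Theta = -S*exp(-qT)*phi(d1)*sigma/(2*sqrt(T)) + r*K*exp(-rT)*N(-d2) - q*S*exp(-qT)*N(-d1)
N(-d1) = 0.4458894454; N(-d2) = 0.5914862529; sqrt(T) = 1.2247448714
Term 1 = -9.4600 * 1.0000000000 * 0.3952669865 * 0.3000 / (2 * 1.2247448714) = -0.4579597490
Term 2 = 0.0240 * 9.9800 * 0.9646402935 * 0.5914862529 = 0.1366632791
Term 3 = 0 (no dividend yield, q = 0)
Theta = -0.4579597490 + (0.1366632791) + (0.0000000000) = -0.321296

Answer: Theta = -0.321296


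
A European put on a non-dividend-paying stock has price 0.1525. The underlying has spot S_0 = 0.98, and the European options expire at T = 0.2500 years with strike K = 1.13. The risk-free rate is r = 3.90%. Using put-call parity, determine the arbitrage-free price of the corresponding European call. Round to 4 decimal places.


Answer: Call price = 0.0135

Derivation:
Put-call parity: C - P = S_0 * exp(-qT) - K * exp(-rT).
S_0 * exp(-qT) = 0.9800 * 1.00000000 = 0.98000000
K * exp(-rT) = 1.1300 * 0.99029738 = 1.11903604
C = P + S*exp(-qT) - K*exp(-rT)
C = 0.1525 + 0.98000000 - 1.11903604 = 0.0135


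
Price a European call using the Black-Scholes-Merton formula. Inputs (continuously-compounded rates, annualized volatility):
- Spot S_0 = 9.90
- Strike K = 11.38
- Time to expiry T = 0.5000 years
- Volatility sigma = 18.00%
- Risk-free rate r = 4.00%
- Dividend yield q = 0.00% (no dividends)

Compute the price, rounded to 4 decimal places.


Answer: Price = 0.1252

Derivation:
d1 = (ln(S/K) + (r - q + 0.5*sigma^2) * T) / (sigma * sqrt(T)) = -0.87384784
d2 = d1 - sigma * sqrt(T) = -1.00112706
exp(-rT) = 0.98019867; exp(-qT) = 1.00000000
C = S_0 * exp(-qT) * N(d1) - K * exp(-rT) * N(d2)
N(d1) = 0.19110056; N(d2) = 0.15838269
C = 9.9000 * 1.00000000 * 0.19110056 - 11.3800 * 0.98019867 * 0.15838269 = 0.1252


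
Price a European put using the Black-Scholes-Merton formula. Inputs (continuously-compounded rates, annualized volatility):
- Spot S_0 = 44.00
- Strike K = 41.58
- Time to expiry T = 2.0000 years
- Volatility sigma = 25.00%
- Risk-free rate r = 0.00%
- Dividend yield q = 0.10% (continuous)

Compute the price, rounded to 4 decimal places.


Answer: Price = 4.9025

Derivation:
d1 = (ln(S/K) + (r - q + 0.5*sigma^2) * T) / (sigma * sqrt(T)) = 0.33112496
d2 = d1 - sigma * sqrt(T) = -0.02242843
exp(-rT) = 1.00000000; exp(-qT) = 0.99800200
P = K * exp(-rT) * N(-d2) - S_0 * exp(-qT) * N(-d1)
N(-d1) = 0.37027505; N(-d2) = 0.50894690
P = 41.5800 * 1.00000000 * 0.50894690 - 44.0000 * 0.99800200 * 0.37027505 = 4.9025


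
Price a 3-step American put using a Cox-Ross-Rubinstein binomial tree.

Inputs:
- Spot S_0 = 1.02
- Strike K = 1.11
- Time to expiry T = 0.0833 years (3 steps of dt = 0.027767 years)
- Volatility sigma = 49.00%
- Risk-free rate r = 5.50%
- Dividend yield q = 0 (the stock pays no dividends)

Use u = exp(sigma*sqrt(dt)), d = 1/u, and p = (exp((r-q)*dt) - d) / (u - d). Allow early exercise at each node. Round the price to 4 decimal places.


dt = T/N = 0.027767
u = exp(sigma*sqrt(dt)) = 1.085076; d = 1/u = 0.921594
p = (exp((r-q)*dt) - d) / (u - d) = 0.488947
Discount per step: exp(-r*dt) = 0.998474
Stock lattice S(k, i) with i counting down-moves:
  k=0: S(0,0) = 1.0200
  k=1: S(1,0) = 1.1068; S(1,1) = 0.9400
  k=2: S(2,0) = 1.2009; S(2,1) = 1.0200; S(2,2) = 0.8663
  k=3: S(3,0) = 1.3031; S(3,1) = 1.1068; S(3,2) = 0.9400; S(3,3) = 0.7984
Terminal payoffs V(N, i) = max(K - S_T, 0):
  V(3,0) = 0.000000; V(3,1) = 0.003222; V(3,2) = 0.169974; V(3,3) = 0.311602
Backward induction: V(k, i) = exp(-r*dt) * [p * V(k+1, i) + (1-p) * V(k+1, i+1)]; then take max(V_cont, immediate exercise) for American.
  V(2,0) = exp(-r*dt) * [p*0.000000 + (1-p)*0.003222] = 0.001644; exercise = 0.000000; V(2,0) = max -> 0.001644
  V(2,1) = exp(-r*dt) * [p*0.003222 + (1-p)*0.169974] = 0.088306; exercise = 0.090000; V(2,1) = max -> 0.090000
  V(2,2) = exp(-r*dt) * [p*0.169974 + (1-p)*0.311602] = 0.241984; exercise = 0.243677; V(2,2) = max -> 0.243677
  V(1,0) = exp(-r*dt) * [p*0.001644 + (1-p)*0.090000] = 0.046727; exercise = 0.003222; V(1,0) = max -> 0.046727
  V(1,1) = exp(-r*dt) * [p*0.090000 + (1-p)*0.243677] = 0.168280; exercise = 0.169974; V(1,1) = max -> 0.169974
  V(0,0) = exp(-r*dt) * [p*0.046727 + (1-p)*0.169974] = 0.109545; exercise = 0.090000; V(0,0) = max -> 0.109545

Answer: Price = V(0,0) = 0.1095


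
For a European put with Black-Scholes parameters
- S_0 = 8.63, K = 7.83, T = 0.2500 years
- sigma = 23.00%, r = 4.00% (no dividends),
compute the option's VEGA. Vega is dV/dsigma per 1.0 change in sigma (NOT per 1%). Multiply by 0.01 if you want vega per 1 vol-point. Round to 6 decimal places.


Answer: Vega = 1.054140

Derivation:
d1 = 0.9903869138; d2 = 0.8753869138
phi(d1) = 0.2442967381; exp(-qT) = 1.0000000000; exp(-rT) = 0.9900498337
Vega = S * exp(-qT) * phi(d1) * sqrt(T) = 8.6300 * 1.0000000000 * 0.2442967381 * 0.5000000000 = 1.054140


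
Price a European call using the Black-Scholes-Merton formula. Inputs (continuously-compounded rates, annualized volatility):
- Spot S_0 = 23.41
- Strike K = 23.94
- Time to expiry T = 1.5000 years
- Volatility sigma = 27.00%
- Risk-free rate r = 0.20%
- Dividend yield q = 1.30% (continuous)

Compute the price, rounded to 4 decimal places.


Answer: Price = 2.6406

Derivation:
d1 = (ln(S/K) + (r - q + 0.5*sigma^2) * T) / (sigma * sqrt(T)) = 0.04774262
d2 = d1 - sigma * sqrt(T) = -0.28293850
exp(-rT) = 0.99700450; exp(-qT) = 0.98068890
C = S_0 * exp(-qT) * N(d1) - K * exp(-rT) * N(d2)
N(d1) = 0.51903931; N(d2) = 0.38861199
C = 23.4100 * 0.98068890 * 0.51903931 - 23.9400 * 0.99700450 * 0.38861199 = 2.6406
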